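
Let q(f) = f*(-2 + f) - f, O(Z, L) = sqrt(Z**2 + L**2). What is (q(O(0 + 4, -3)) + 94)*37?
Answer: 3848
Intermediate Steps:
O(Z, L) = sqrt(L**2 + Z**2)
q(f) = -f + f*(-2 + f)
(q(O(0 + 4, -3)) + 94)*37 = (sqrt((-3)**2 + (0 + 4)**2)*(-3 + sqrt((-3)**2 + (0 + 4)**2)) + 94)*37 = (sqrt(9 + 4**2)*(-3 + sqrt(9 + 4**2)) + 94)*37 = (sqrt(9 + 16)*(-3 + sqrt(9 + 16)) + 94)*37 = (sqrt(25)*(-3 + sqrt(25)) + 94)*37 = (5*(-3 + 5) + 94)*37 = (5*2 + 94)*37 = (10 + 94)*37 = 104*37 = 3848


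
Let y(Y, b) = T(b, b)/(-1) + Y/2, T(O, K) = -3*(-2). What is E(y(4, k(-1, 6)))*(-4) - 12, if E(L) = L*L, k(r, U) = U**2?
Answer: -76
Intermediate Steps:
T(O, K) = 6
y(Y, b) = -6 + Y/2 (y(Y, b) = 6/(-1) + Y/2 = 6*(-1) + Y*(1/2) = -6 + Y/2)
E(L) = L**2
E(y(4, k(-1, 6)))*(-4) - 12 = (-6 + (1/2)*4)**2*(-4) - 12 = (-6 + 2)**2*(-4) - 12 = (-4)**2*(-4) - 12 = 16*(-4) - 12 = -64 - 12 = -76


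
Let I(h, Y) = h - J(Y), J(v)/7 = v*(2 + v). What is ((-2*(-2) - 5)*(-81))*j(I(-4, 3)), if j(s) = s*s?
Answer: 962361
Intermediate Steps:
J(v) = 7*v*(2 + v) (J(v) = 7*(v*(2 + v)) = 7*v*(2 + v))
I(h, Y) = h - 7*Y*(2 + Y)
j(s) = s²
((-2*(-2) - 5)*(-81))*j(I(-4, 3)) = ((-2*(-2) - 5)*(-81))*(-4 - 7*3*(2 + 3))² = ((4 - 5)*(-81))*(-4 - 7*3*5)² = (-1*(-81))*(-4 - 105)² = 81*(-109)² = 81*11881 = 962361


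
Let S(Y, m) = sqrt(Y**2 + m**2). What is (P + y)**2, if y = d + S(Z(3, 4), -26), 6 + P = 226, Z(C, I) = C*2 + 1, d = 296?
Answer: 266981 + 5160*sqrt(29) ≈ 2.9477e+5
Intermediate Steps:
Z(C, I) = 1 + 2*C (Z(C, I) = 2*C + 1 = 1 + 2*C)
P = 220 (P = -6 + 226 = 220)
y = 296 + 5*sqrt(29) (y = 296 + sqrt((1 + 2*3)**2 + (-26)**2) = 296 + sqrt((1 + 6)**2 + 676) = 296 + sqrt(7**2 + 676) = 296 + sqrt(49 + 676) = 296 + sqrt(725) = 296 + 5*sqrt(29) ≈ 322.93)
(P + y)**2 = (220 + (296 + 5*sqrt(29)))**2 = (516 + 5*sqrt(29))**2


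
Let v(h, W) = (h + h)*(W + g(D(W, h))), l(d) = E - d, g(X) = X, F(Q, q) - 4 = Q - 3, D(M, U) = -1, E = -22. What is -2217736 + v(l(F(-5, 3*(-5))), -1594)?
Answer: -2160316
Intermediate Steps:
F(Q, q) = 1 + Q (F(Q, q) = 4 + (Q - 3) = 4 + (-3 + Q) = 1 + Q)
l(d) = -22 - d
v(h, W) = 2*h*(-1 + W) (v(h, W) = (h + h)*(W - 1) = (2*h)*(-1 + W) = 2*h*(-1 + W))
-2217736 + v(l(F(-5, 3*(-5))), -1594) = -2217736 + 2*(-22 - (1 - 5))*(-1 - 1594) = -2217736 + 2*(-22 - 1*(-4))*(-1595) = -2217736 + 2*(-22 + 4)*(-1595) = -2217736 + 2*(-18)*(-1595) = -2217736 + 57420 = -2160316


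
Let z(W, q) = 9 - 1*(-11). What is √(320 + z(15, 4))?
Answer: 2*√85 ≈ 18.439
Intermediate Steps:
z(W, q) = 20 (z(W, q) = 9 + 11 = 20)
√(320 + z(15, 4)) = √(320 + 20) = √340 = 2*√85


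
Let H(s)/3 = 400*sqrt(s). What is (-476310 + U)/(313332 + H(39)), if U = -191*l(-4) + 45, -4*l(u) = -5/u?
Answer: -10470902665/6885668928 + 10025375*sqrt(39)/1721417232 ≈ -1.4843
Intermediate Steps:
l(u) = 5/(4*u) (l(u) = -(-5)/(4*u) = 5/(4*u))
U = 1675/16 (U = -955/(4*(-4)) + 45 = -955*(-1)/(4*4) + 45 = -191*(-5/16) + 45 = 955/16 + 45 = 1675/16 ≈ 104.69)
H(s) = 1200*sqrt(s) (H(s) = 3*(400*sqrt(s)) = 1200*sqrt(s))
(-476310 + U)/(313332 + H(39)) = (-476310 + 1675/16)/(313332 + 1200*sqrt(39)) = -7619285/(16*(313332 + 1200*sqrt(39)))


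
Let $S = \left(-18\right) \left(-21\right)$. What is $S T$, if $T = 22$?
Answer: $8316$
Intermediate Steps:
$S = 378$
$S T = 378 \cdot 22 = 8316$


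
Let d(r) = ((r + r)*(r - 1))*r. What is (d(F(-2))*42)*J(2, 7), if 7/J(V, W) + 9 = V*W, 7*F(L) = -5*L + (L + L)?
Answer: -432/35 ≈ -12.343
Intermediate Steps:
F(L) = -3*L/7 (F(L) = (-5*L + (L + L))/7 = (-5*L + 2*L)/7 = (-3*L)/7 = -3*L/7)
d(r) = 2*r²*(-1 + r) (d(r) = ((2*r)*(-1 + r))*r = (2*r*(-1 + r))*r = 2*r²*(-1 + r))
J(V, W) = 7/(-9 + V*W)
(d(F(-2))*42)*J(2, 7) = ((2*(-3/7*(-2))²*(-1 - 3/7*(-2)))*42)*(7/(-9 + 2*7)) = ((2*(6/7)²*(-1 + 6/7))*42)*(7/(-9 + 14)) = ((2*(36/49)*(-⅐))*42)*(7/5) = (-72/343*42)*(7*(⅕)) = -432/49*7/5 = -432/35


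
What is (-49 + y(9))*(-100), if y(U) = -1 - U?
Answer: 5900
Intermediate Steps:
(-49 + y(9))*(-100) = (-49 + (-1 - 1*9))*(-100) = (-49 + (-1 - 9))*(-100) = (-49 - 10)*(-100) = -59*(-100) = 5900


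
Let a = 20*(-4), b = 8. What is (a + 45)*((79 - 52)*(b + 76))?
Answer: -79380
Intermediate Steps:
a = -80
(a + 45)*((79 - 52)*(b + 76)) = (-80 + 45)*((79 - 52)*(8 + 76)) = -945*84 = -35*2268 = -79380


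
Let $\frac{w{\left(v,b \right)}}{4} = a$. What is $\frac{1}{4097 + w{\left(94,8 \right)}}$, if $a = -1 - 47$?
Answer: $\frac{1}{3905} \approx 0.00025608$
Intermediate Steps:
$a = -48$
$w{\left(v,b \right)} = -192$ ($w{\left(v,b \right)} = 4 \left(-48\right) = -192$)
$\frac{1}{4097 + w{\left(94,8 \right)}} = \frac{1}{4097 - 192} = \frac{1}{3905}$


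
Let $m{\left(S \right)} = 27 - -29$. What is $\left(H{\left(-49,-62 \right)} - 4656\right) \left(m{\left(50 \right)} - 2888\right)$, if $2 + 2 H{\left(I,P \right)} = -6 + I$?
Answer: $13266504$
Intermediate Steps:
$m{\left(S \right)} = 56$ ($m{\left(S \right)} = 27 + 29 = 56$)
$H{\left(I,P \right)} = -4 + \frac{I}{2}$ ($H{\left(I,P \right)} = -1 + \frac{-6 + I}{2} = -1 + \left(-3 + \frac{I}{2}\right) = -4 + \frac{I}{2}$)
$\left(H{\left(-49,-62 \right)} - 4656\right) \left(m{\left(50 \right)} - 2888\right) = \left(\left(-4 + \frac{1}{2} \left(-49\right)\right) - 4656\right) \left(56 - 2888\right) = \left(\left(-4 - \frac{49}{2}\right) - 4656\right) \left(-2832\right) = \left(- \frac{57}{2} - 4656\right) \left(-2832\right) = \left(- \frac{9369}{2}\right) \left(-2832\right) = 13266504$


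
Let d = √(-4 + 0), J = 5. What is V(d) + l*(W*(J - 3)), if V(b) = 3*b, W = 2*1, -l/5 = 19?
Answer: -380 + 6*I ≈ -380.0 + 6.0*I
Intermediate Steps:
l = -95 (l = -5*19 = -95)
W = 2
d = 2*I (d = √(-4) = 2*I ≈ 2.0*I)
V(d) + l*(W*(J - 3)) = 3*(2*I) - 190*(5 - 3) = 6*I - 190*2 = 6*I - 95*4 = 6*I - 380 = -380 + 6*I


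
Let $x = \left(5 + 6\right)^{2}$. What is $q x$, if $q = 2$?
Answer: $242$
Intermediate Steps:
$x = 121$ ($x = 11^{2} = 121$)
$q x = 2 \cdot 121 = 242$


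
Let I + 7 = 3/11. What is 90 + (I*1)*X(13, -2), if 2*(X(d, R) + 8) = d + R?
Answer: 1175/11 ≈ 106.82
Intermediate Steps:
X(d, R) = -8 + R/2 + d/2 (X(d, R) = -8 + (d + R)/2 = -8 + (R + d)/2 = -8 + (R/2 + d/2) = -8 + R/2 + d/2)
I = -74/11 (I = -7 + 3/11 = -74/11 ≈ -6.7273)
90 + (I*1)*X(13, -2) = 90 + (-74/11*1)*(-8 + (1/2)*(-2) + (1/2)*13) = 90 - 74*(-8 - 1 + 13/2)/11 = 90 - 74/11*(-5/2) = 90 + 185/11 = 1175/11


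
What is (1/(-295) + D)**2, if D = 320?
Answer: 8911171201/87025 ≈ 1.0240e+5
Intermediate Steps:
(1/(-295) + D)**2 = (1/(-295) + 320)**2 = (-1/295 + 320)**2 = (94399/295)**2 = 8911171201/87025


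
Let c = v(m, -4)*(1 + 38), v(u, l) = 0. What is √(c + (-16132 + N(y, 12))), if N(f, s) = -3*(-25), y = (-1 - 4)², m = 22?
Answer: I*√16057 ≈ 126.72*I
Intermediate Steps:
y = 25 (y = (-5)² = 25)
c = 0 (c = 0*(1 + 38) = 0*39 = 0)
N(f, s) = 75
√(c + (-16132 + N(y, 12))) = √(0 + (-16132 + 75)) = √(0 - 16057) = √(-16057) = I*√16057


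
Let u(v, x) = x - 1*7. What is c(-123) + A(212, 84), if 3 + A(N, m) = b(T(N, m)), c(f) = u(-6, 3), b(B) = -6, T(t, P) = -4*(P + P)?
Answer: -13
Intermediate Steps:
T(t, P) = -8*P
u(v, x) = -7 + x (u(v, x) = x - 7 = -7 + x)
c(f) = -4 (c(f) = -7 + 3 = -4)
A(N, m) = -9 (A(N, m) = -3 - 6 = -9)
c(-123) + A(212, 84) = -4 - 9 = -13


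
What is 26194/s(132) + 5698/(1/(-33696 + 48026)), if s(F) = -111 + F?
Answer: 244960762/3 ≈ 8.1654e+7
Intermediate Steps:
26194/s(132) + 5698/(1/(-33696 + 48026)) = 26194/(-111 + 132) + 5698/(1/(-33696 + 48026)) = 26194/21 + 5698/(1/14330) = 26194*(1/21) + 5698/(1/14330) = 3742/3 + 5698*14330 = 3742/3 + 81652340 = 244960762/3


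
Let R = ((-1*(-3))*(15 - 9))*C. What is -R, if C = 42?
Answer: -756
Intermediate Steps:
R = 756 (R = ((-1*(-3))*(15 - 9))*42 = (3*6)*42 = 18*42 = 756)
-R = -1*756 = -756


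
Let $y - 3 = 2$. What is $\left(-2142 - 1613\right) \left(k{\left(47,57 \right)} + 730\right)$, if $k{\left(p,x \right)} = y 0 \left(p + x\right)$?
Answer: $-2741150$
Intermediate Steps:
$y = 5$ ($y = 3 + 2 = 5$)
$k{\left(p,x \right)} = 0$ ($k{\left(p,x \right)} = 5 \cdot 0 \left(p + x\right) = 0 \left(p + x\right) = 0$)
$\left(-2142 - 1613\right) \left(k{\left(47,57 \right)} + 730\right) = \left(-2142 - 1613\right) \left(0 + 730\right) = \left(-3755\right) 730 = -2741150$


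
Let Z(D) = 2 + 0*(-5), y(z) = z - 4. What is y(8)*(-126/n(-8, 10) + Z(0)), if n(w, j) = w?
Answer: 71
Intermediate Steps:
y(z) = -4 + z
Z(D) = 2 (Z(D) = 2 + 0 = 2)
y(8)*(-126/n(-8, 10) + Z(0)) = (-4 + 8)*(-126/(-8) + 2) = 4*(-126*(-⅛) + 2) = 4*(63/4 + 2) = 4*(71/4) = 71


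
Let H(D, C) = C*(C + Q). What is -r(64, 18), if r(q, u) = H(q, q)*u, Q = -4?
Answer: -69120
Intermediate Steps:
H(D, C) = C*(-4 + C) (H(D, C) = C*(C - 4) = C*(-4 + C))
r(q, u) = q*u*(-4 + q) (r(q, u) = (q*(-4 + q))*u = q*u*(-4 + q))
-r(64, 18) = -64*18*(-4 + 64) = -64*18*60 = -1*69120 = -69120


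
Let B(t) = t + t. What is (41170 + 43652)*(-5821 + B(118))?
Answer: -473730870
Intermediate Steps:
B(t) = 2*t
(41170 + 43652)*(-5821 + B(118)) = (41170 + 43652)*(-5821 + 2*118) = 84822*(-5821 + 236) = 84822*(-5585) = -473730870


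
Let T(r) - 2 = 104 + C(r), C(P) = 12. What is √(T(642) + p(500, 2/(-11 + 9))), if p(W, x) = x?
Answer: 3*√13 ≈ 10.817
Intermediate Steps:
T(r) = 118 (T(r) = 2 + (104 + 12) = 2 + 116 = 118)
√(T(642) + p(500, 2/(-11 + 9))) = √(118 + 2/(-11 + 9)) = √(118 + 2/(-2)) = √(118 - ½*2) = √(118 - 1) = √117 = 3*√13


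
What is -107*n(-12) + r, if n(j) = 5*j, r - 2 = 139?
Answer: 6561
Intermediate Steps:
r = 141 (r = 2 + 139 = 141)
-107*n(-12) + r = -535*(-12) + 141 = -107*(-60) + 141 = 6420 + 141 = 6561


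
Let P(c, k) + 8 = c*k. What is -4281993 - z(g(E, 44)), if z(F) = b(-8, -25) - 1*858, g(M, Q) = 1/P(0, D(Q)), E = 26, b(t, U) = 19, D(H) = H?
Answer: -4281154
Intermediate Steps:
P(c, k) = -8 + c*k
g(M, Q) = -1/8 (g(M, Q) = 1/(-8 + 0*Q) = 1/(-8 + 0) = 1/(-8) = -1/8)
z(F) = -839 (z(F) = 19 - 1*858 = 19 - 858 = -839)
-4281993 - z(g(E, 44)) = -4281993 - 1*(-839) = -4281993 + 839 = -4281154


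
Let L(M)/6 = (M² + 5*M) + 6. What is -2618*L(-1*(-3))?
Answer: -471240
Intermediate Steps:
L(M) = 36 + 6*M² + 30*M (L(M) = 6*((M² + 5*M) + 6) = 6*(6 + M² + 5*M) = 36 + 6*M² + 30*M)
-2618*L(-1*(-3)) = -2618*(36 + 6*(-1*(-3))² + 30*(-1*(-3))) = -2618*(36 + 6*3² + 30*3) = -2618*(36 + 6*9 + 90) = -2618*(36 + 54 + 90) = -2618*180 = -471240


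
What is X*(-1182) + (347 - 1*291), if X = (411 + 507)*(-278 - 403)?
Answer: 738936812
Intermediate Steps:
X = -625158 (X = 918*(-681) = -625158)
X*(-1182) + (347 - 1*291) = -625158*(-1182) + (347 - 1*291) = 738936756 + (347 - 291) = 738936756 + 56 = 738936812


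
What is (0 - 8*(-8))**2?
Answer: 4096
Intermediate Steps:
(0 - 8*(-8))**2 = (0 + 64)**2 = 64**2 = 4096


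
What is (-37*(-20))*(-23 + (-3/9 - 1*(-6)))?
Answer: -38480/3 ≈ -12827.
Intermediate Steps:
(-37*(-20))*(-23 + (-3/9 - 1*(-6))) = 740*(-23 + (-3*⅑ + 6)) = 740*(-23 + (-⅓ + 6)) = 740*(-23 + 17/3) = 740*(-52/3) = -38480/3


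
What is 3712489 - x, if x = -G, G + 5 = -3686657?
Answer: 25827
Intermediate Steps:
G = -3686662 (G = -5 - 3686657 = -3686662)
x = 3686662 (x = -1*(-3686662) = 3686662)
3712489 - x = 3712489 - 1*3686662 = 3712489 - 3686662 = 25827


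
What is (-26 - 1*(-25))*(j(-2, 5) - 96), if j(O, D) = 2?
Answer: 94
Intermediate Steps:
(-26 - 1*(-25))*(j(-2, 5) - 96) = (-26 - 1*(-25))*(2 - 96) = (-26 + 25)*(-94) = -1*(-94) = 94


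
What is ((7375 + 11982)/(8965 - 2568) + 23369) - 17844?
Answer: 35362782/6397 ≈ 5528.0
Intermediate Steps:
((7375 + 11982)/(8965 - 2568) + 23369) - 17844 = (19357/6397 + 23369) - 17844 = 149510850/6397 - 17844 = 35362782/6397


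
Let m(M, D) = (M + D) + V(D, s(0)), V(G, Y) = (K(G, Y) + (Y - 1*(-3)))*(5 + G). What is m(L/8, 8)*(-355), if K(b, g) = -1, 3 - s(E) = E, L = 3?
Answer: -208385/8 ≈ -26048.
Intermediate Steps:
s(E) = 3 - E
V(G, Y) = (2 + Y)*(5 + G) (V(G, Y) = (-1 + (Y - 1*(-3)))*(5 + G) = (-1 + (Y + 3))*(5 + G) = (-1 + (3 + Y))*(5 + G) = (2 + Y)*(5 + G))
m(M, D) = 25 + M + 6*D (m(M, D) = (M + D) + (10 + 2*D + 5*(3 - 1*0) + D*(3 - 1*0)) = (D + M) + (10 + 2*D + 5*(3 + 0) + D*(3 + 0)) = (D + M) + (10 + 2*D + 5*3 + D*3) = (D + M) + (10 + 2*D + 15 + 3*D) = (D + M) + (25 + 5*D) = 25 + M + 6*D)
m(L/8, 8)*(-355) = (25 + 3/8 + 6*8)*(-355) = (25 + 3*(⅛) + 48)*(-355) = (25 + 3/8 + 48)*(-355) = (587/8)*(-355) = -208385/8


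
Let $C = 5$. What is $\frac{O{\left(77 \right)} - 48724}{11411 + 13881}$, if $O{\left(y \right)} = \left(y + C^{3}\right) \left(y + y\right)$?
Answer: $- \frac{4404}{6323} \approx -0.6965$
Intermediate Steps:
$O{\left(y \right)} = 2 y \left(125 + y\right)$ ($O{\left(y \right)} = \left(y + 5^{3}\right) \left(y + y\right) = \left(y + 125\right) 2 y = \left(125 + y\right) 2 y = 2 y \left(125 + y\right)$)
$\frac{O{\left(77 \right)} - 48724}{11411 + 13881} = \frac{2 \cdot 77 \left(125 + 77\right) - 48724}{11411 + 13881} = \frac{2 \cdot 77 \cdot 202 - 48724}{25292} = \left(31108 - 48724\right) \frac{1}{25292} = \left(-17616\right) \frac{1}{25292} = - \frac{4404}{6323}$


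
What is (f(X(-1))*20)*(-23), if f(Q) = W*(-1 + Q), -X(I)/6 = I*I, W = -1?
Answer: -3220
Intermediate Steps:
X(I) = -6*I**2 (X(I) = -6*I*I = -6*I**2)
f(Q) = 1 - Q (f(Q) = -(-1 + Q) = 1 - Q)
(f(X(-1))*20)*(-23) = ((1 - (-6)*(-1)**2)*20)*(-23) = ((1 - (-6))*20)*(-23) = ((1 - 1*(-6))*20)*(-23) = ((1 + 6)*20)*(-23) = (7*20)*(-23) = 140*(-23) = -3220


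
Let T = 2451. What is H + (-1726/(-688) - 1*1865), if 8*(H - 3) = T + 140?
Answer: -132063/86 ≈ -1535.6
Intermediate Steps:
H = 2615/8 (H = 3 + (2451 + 140)/8 = 3 + (⅛)*2591 = 3 + 2591/8 = 2615/8 ≈ 326.88)
H + (-1726/(-688) - 1*1865) = 2615/8 + (-1726/(-688) - 1*1865) = 2615/8 + (-1726*(-1/688) - 1865) = 2615/8 + (863/344 - 1865) = 2615/8 - 640697/344 = -132063/86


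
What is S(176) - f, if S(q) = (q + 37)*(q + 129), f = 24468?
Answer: 40497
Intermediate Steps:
S(q) = (37 + q)*(129 + q)
S(176) - f = (4773 + 176² + 166*176) - 1*24468 = (4773 + 30976 + 29216) - 24468 = 64965 - 24468 = 40497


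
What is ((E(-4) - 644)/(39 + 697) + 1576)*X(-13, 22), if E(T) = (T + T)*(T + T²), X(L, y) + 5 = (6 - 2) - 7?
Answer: -289799/23 ≈ -12600.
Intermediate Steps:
X(L, y) = -8 (X(L, y) = -5 + ((6 - 2) - 7) = -5 + (4 - 7) = -5 - 3 = -8)
E(T) = 2*T*(T + T²) (E(T) = (2*T)*(T + T²) = 2*T*(T + T²))
((E(-4) - 644)/(39 + 697) + 1576)*X(-13, 22) = ((2*(-4)²*(1 - 4) - 644)/(39 + 697) + 1576)*(-8) = ((2*16*(-3) - 644)/736 + 1576)*(-8) = ((-96 - 644)*(1/736) + 1576)*(-8) = (-740*1/736 + 1576)*(-8) = (-185/184 + 1576)*(-8) = (289799/184)*(-8) = -289799/23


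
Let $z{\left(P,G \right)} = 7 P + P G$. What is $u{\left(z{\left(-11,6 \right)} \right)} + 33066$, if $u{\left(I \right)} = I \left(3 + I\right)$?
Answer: $53086$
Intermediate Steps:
$z{\left(P,G \right)} = 7 P + G P$
$u{\left(z{\left(-11,6 \right)} \right)} + 33066 = - 11 \left(7 + 6\right) \left(3 - 11 \left(7 + 6\right)\right) + 33066 = \left(-11\right) 13 \left(3 - 143\right) + 33066 = - 143 \left(3 - 143\right) + 33066 = \left(-143\right) \left(-140\right) + 33066 = 20020 + 33066 = 53086$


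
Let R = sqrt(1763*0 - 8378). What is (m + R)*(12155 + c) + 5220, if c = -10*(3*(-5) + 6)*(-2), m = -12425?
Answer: -148784155 + 11975*I*sqrt(8378) ≈ -1.4878e+8 + 1.0961e+6*I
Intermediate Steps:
c = -180 (c = -10*(-15 + 6)*(-2) = -10*(-9)*(-2) = 90*(-2) = -180)
R = I*sqrt(8378) (R = sqrt(0 - 8378) = sqrt(-8378) = I*sqrt(8378) ≈ 91.531*I)
(m + R)*(12155 + c) + 5220 = (-12425 + I*sqrt(8378))*(12155 - 180) + 5220 = (-12425 + I*sqrt(8378))*11975 + 5220 = (-148789375 + 11975*I*sqrt(8378)) + 5220 = -148784155 + 11975*I*sqrt(8378)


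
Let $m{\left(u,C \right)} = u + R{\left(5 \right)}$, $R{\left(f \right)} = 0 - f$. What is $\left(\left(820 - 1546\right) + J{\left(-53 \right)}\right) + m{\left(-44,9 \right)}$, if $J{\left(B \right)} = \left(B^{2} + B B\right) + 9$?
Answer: $4852$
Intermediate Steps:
$J{\left(B \right)} = 9 + 2 B^{2}$ ($J{\left(B \right)} = \left(B^{2} + B^{2}\right) + 9 = 2 B^{2} + 9 = 9 + 2 B^{2}$)
$R{\left(f \right)} = - f$
$m{\left(u,C \right)} = -5 + u$ ($m{\left(u,C \right)} = u - 5 = -5 + u$)
$\left(\left(820 - 1546\right) + J{\left(-53 \right)}\right) + m{\left(-44,9 \right)} = \left(\left(820 - 1546\right) + \left(9 + 2 \left(-53\right)^{2}\right)\right) - 49 = \left(-726 + \left(9 + 2 \cdot 2809\right)\right) - 49 = \left(-726 + \left(9 + 5618\right)\right) - 49 = \left(-726 + 5627\right) - 49 = 4901 - 49 = 4852$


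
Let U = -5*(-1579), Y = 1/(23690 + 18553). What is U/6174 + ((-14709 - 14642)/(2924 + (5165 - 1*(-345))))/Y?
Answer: -1913729324638/13017879 ≈ -1.4701e+5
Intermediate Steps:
Y = 1/42243 ≈ 2.3673e-5
U = 7895
U/6174 + ((-14709 - 14642)/(2924 + (5165 - 1*(-345))))/Y = 7895/6174 + ((-14709 - 14642)/(2924 + (5165 - 1*(-345))))/(1/42243) = 7895*(1/6174) - 29351/(2924 + (5165 + 345))*42243 = 7895/6174 - 29351/(2924 + 5510)*42243 = 7895/6174 - 29351/8434*42243 = 7895/6174 - 1239874293/8434 = -1913729324638/13017879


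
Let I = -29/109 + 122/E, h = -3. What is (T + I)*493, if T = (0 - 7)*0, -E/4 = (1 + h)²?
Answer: -3392333/872 ≈ -3890.3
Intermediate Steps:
E = -16 (E = -4*(1 - 3)² = -4*(-2)² = -4*4 = -16)
I = -6881/872 (I = -29/109 + 122/(-16) = -29*1/109 + 122*(-1/16) = -29/109 - 61/8 = -6881/872 ≈ -7.8911)
T = 0 (T = -7*0 = 0)
(T + I)*493 = (0 - 6881/872)*493 = -6881/872*493 = -3392333/872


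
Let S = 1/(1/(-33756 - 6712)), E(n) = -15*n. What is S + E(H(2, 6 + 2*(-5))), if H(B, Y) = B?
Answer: -40498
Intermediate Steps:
S = -40468 (S = 1/(1/(-40468)) = 1/(-1/40468) = -40468)
S + E(H(2, 6 + 2*(-5))) = -40468 - 15*2 = -40468 - 30 = -40498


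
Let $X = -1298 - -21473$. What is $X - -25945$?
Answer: $46120$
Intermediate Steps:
$X = 20175$ ($X = -1298 + 21473 = 20175$)
$X - -25945 = 20175 - -25945 = 20175 + 25945 = 46120$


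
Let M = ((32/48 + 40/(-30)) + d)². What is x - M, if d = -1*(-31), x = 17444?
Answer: 148715/9 ≈ 16524.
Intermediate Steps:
d = 31
M = 8281/9 (M = ((32/48 + 40/(-30)) + 31)² = ((32*(1/48) + 40*(-1/30)) + 31)² = ((⅔ - 4/3) + 31)² = (-⅔ + 31)² = (91/3)² = 8281/9 ≈ 920.11)
x - M = 17444 - 1*8281/9 = 17444 - 8281/9 = 148715/9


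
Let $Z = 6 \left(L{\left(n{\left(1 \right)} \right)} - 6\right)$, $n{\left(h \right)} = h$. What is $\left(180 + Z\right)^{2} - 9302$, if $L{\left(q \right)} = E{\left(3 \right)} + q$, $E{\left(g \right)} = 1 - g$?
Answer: $9742$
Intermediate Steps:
$L{\left(q \right)} = -2 + q$ ($L{\left(q \right)} = \left(1 - 3\right) + q = -2 + q$)
$Z = -42$ ($Z = 6 \left(\left(-2 + 1\right) - 6\right) = 6 \left(-1 - 6\right) = 6 \left(-7\right) = -42$)
$\left(180 + Z\right)^{2} - 9302 = \left(180 - 42\right)^{2} - 9302 = 138^{2} - 9302 = 19044 - 9302 = 9742$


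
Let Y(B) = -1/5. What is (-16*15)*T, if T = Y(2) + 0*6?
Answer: 48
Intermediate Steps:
Y(B) = -⅕ (Y(B) = -1*⅕ = -⅕)
T = -⅕ (T = -⅕ + 0*6 = -⅕ + 0 = -⅕ ≈ -0.20000)
(-16*15)*T = -16*15*(-⅕) = -240*(-⅕) = 48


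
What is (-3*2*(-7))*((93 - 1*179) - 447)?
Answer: -22386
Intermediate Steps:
(-3*2*(-7))*((93 - 1*179) - 447) = (-6*(-7))*((93 - 179) - 447) = 42*(-86 - 447) = 42*(-533) = -22386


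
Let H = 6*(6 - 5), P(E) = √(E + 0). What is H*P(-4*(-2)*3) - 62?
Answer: -62 + 12*√6 ≈ -32.606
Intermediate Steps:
P(E) = √E
H = 6 (H = 6*1 = 6)
H*P(-4*(-2)*3) - 62 = 6*√(-4*(-2)*3) - 62 = 6*√(8*3) - 62 = 6*√24 - 62 = 6*(2*√6) - 62 = 12*√6 - 62 = -62 + 12*√6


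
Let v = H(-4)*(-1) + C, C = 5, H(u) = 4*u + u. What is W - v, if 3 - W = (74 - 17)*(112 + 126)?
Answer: -13588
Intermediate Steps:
H(u) = 5*u
W = -13563 (W = 3 - (74 - 17)*(112 + 126) = 3 - 57*238 = 3 - 1*13566 = 3 - 13566 = -13563)
v = 25 (v = (5*(-4))*(-1) + 5 = -20*(-1) + 5 = 20 + 5 = 25)
W - v = -13563 - 1*25 = -13563 - 25 = -13588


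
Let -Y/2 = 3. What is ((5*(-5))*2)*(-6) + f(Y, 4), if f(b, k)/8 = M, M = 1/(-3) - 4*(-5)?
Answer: 1372/3 ≈ 457.33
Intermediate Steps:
Y = -6 (Y = -2*3 = -6)
M = 59/3 (M = -1/3 + 20 = 59/3 ≈ 19.667)
f(b, k) = 472/3 (f(b, k) = 8*(59/3) = 472/3)
((5*(-5))*2)*(-6) + f(Y, 4) = ((5*(-5))*2)*(-6) + 472/3 = -25*2*(-6) + 472/3 = -50*(-6) + 472/3 = 300 + 472/3 = 1372/3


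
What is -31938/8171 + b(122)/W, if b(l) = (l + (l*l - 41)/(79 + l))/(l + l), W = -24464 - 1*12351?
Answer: -11533226554019/2950637752212 ≈ -3.9087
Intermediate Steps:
W = -36815 (W = -24464 - 12351 = -36815)
b(l) = (l + (-41 + l²)/(79 + l))/(2*l) (b(l) = (l + (l² - 41)/(79 + l))/((2*l)) = (l + (-41 + l²)/(79 + l))*(1/(2*l)) = (l + (-41 + l²)/(79 + l))/(2*l))
-31938/8171 + b(122)/W = -31938/8171 + ((½)*(-41 + 2*122² + 79*122)/(122*(79 + 122)))/(-36815) = -31938*1/8171 + ((½)*(1/122)*(-41 + 2*14884 + 9638)/201)*(-1/36815) = -31938/8171 + ((½)*(1/122)*(1/201)*(-41 + 29768 + 9638))*(-1/36815) = -31938/8171 + ((½)*(1/122)*(1/201)*39365)*(-1/36815) = -31938/8171 + (39365/49044)*(-1/36815) = -31938/8171 - 7873/361110972 = -11533226554019/2950637752212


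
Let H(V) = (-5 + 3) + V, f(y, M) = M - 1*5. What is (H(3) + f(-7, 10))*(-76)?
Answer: -456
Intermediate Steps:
f(y, M) = -5 + M (f(y, M) = M - 5 = -5 + M)
H(V) = -2 + V
(H(3) + f(-7, 10))*(-76) = ((-2 + 3) + (-5 + 10))*(-76) = (1 + 5)*(-76) = 6*(-76) = -456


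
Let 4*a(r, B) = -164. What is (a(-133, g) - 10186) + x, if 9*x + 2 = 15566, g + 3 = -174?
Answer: -25493/3 ≈ -8497.7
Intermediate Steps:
g = -177 (g = -3 - 174 = -177)
x = 5188/3 (x = -2/9 + (⅑)*15566 = -2/9 + 15566/9 = 5188/3 ≈ 1729.3)
a(r, B) = -41 (a(r, B) = (¼)*(-164) = -41)
(a(-133, g) - 10186) + x = (-41 - 10186) + 5188/3 = -10227 + 5188/3 = -25493/3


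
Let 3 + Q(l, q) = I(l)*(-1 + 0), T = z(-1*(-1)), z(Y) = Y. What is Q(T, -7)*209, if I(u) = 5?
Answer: -1672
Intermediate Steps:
T = 1 (T = -1*(-1) = 1)
Q(l, q) = -8 (Q(l, q) = -3 + 5*(-1 + 0) = -3 + 5*(-1) = -3 - 5 = -8)
Q(T, -7)*209 = -8*209 = -1672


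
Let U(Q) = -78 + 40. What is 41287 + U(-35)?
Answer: 41249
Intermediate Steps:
U(Q) = -38
41287 + U(-35) = 41287 - 38 = 41249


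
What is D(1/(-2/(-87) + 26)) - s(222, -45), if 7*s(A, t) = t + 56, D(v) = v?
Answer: -24295/15848 ≈ -1.5330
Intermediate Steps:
s(A, t) = 8 + t/7 (s(A, t) = (t + 56)/7 = (56 + t)/7 = 8 + t/7)
D(1/(-2/(-87) + 26)) - s(222, -45) = 1/(-2/(-87) + 26) - (8 + (⅐)*(-45)) = 1/(-2*(-1/87) + 26) - (8 - 45/7) = 1/(2/87 + 26) - 1*11/7 = 1/(2264/87) - 11/7 = 87/2264 - 11/7 = -24295/15848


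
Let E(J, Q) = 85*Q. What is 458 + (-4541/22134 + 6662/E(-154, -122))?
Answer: 3086176493/6750870 ≈ 457.15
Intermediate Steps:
458 + (-4541/22134 + 6662/E(-154, -122)) = 458 + (-4541/22134 + 6662/((85*(-122)))) = 458 + (-4541*1/22134 + 6662/(-10370)) = 458 + (-4541/22134 + 6662*(-1/10370)) = 458 + (-4541/22134 - 3331/5185) = 458 - 5721967/6750870 = 3086176493/6750870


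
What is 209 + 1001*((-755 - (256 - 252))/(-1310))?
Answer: 1033549/1310 ≈ 788.97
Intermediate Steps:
209 + 1001*((-755 - (256 - 252))/(-1310)) = 209 + 1001*((-755 - 1*4)*(-1/1310)) = 209 + 1001*((-755 - 4)*(-1/1310)) = 209 + 1001*(-759*(-1/1310)) = 209 + 1001*(759/1310) = 209 + 759759/1310 = 1033549/1310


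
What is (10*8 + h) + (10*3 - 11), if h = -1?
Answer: 98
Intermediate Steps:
(10*8 + h) + (10*3 - 11) = (10*8 - 1) + (10*3 - 11) = (80 - 1) + (30 - 11) = 79 + 19 = 98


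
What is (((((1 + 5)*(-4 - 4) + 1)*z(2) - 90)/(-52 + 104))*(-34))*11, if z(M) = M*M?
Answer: 25993/13 ≈ 1999.5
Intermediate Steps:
z(M) = M²
(((((1 + 5)*(-4 - 4) + 1)*z(2) - 90)/(-52 + 104))*(-34))*11 = (((((1 + 5)*(-4 - 4) + 1)*2² - 90)/(-52 + 104))*(-34))*11 = ((((6*(-8) + 1)*4 - 90)/52)*(-34))*11 = ((((-48 + 1)*4 - 90)*(1/52))*(-34))*11 = (((-47*4 - 90)*(1/52))*(-34))*11 = (((-188 - 90)*(1/52))*(-34))*11 = (-278*1/52*(-34))*11 = -139/26*(-34)*11 = (2363/13)*11 = 25993/13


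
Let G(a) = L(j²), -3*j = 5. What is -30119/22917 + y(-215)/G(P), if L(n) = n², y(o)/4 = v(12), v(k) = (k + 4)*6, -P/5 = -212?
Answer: 693985993/14323125 ≈ 48.452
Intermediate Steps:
P = 1060 (P = -5*(-212) = 1060)
j = -5/3 (j = -⅓*5 = -5/3 ≈ -1.6667)
v(k) = 24 + 6*k (v(k) = (4 + k)*6 = 24 + 6*k)
y(o) = 384 (y(o) = 4*(24 + 6*12) = 4*(24 + 72) = 4*96 = 384)
G(a) = 625/81 (G(a) = ((-5/3)²)² = (25/9)² = 625/81)
-30119/22917 + y(-215)/G(P) = -30119/22917 + 384/(625/81) = -30119*1/22917 + 384*(81/625) = -30119/22917 + 31104/625 = 693985993/14323125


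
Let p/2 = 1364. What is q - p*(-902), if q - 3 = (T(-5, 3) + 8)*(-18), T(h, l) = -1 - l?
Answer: 2460587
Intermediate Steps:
p = 2728 (p = 2*1364 = 2728)
q = -69 (q = 3 + ((-1 - 1*3) + 8)*(-18) = 3 + ((-1 - 3) + 8)*(-18) = 3 + (-4 + 8)*(-18) = 3 + 4*(-18) = 3 - 72 = -69)
q - p*(-902) = -69 - 1*2728*(-902) = -69 - 2728*(-902) = -69 + 2460656 = 2460587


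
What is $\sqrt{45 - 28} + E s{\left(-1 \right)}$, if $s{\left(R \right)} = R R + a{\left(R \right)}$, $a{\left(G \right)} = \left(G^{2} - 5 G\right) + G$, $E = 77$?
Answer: $462 + \sqrt{17} \approx 466.12$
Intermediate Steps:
$a{\left(G \right)} = G^{2} - 4 G$
$s{\left(R \right)} = R^{2} + R \left(-4 + R\right)$ ($s{\left(R \right)} = R R + R \left(-4 + R\right) = R^{2} + R \left(-4 + R\right)$)
$\sqrt{45 - 28} + E s{\left(-1 \right)} = \sqrt{45 - 28} + 77 \cdot 2 \left(-1\right) \left(-2 - 1\right) = \sqrt{17} + 77 \cdot 2 \left(-1\right) \left(-3\right) = \sqrt{17} + 77 \cdot 6 = \sqrt{17} + 462 = 462 + \sqrt{17}$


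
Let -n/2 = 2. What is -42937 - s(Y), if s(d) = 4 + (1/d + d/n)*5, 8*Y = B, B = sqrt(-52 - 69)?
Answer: -42941 + 1885*I/352 ≈ -42941.0 + 5.3551*I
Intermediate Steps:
B = 11*I (B = sqrt(-121) = 11*I ≈ 11.0*I)
n = -4 (n = -2*2 = -4)
Y = 11*I/8 (Y = (11*I)/8 = 11*I/8 ≈ 1.375*I)
s(d) = 4 + 5/d - 5*d/4 (s(d) = 4 + (1/d + d/(-4))*5 = 4 + (1/d + d*(-1/4))*5 = 4 + (1/d - d/4)*5 = 4 + (5/d - 5*d/4) = 4 + 5/d - 5*d/4)
-42937 - s(Y) = -42937 - (4 + 5/((11*I/8)) - 55*I/32) = -42937 - (4 + 5*(-8*I/11) - 55*I/32) = -42937 - (4 - 40*I/11 - 55*I/32) = -42937 - (4 - 1885*I/352) = -42937 + (-4 + 1885*I/352) = -42941 + 1885*I/352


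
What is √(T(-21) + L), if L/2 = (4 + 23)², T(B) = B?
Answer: √1437 ≈ 37.908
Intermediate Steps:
L = 1458 (L = 2*(4 + 23)² = 2*27² = 2*729 = 1458)
√(T(-21) + L) = √(-21 + 1458) = √1437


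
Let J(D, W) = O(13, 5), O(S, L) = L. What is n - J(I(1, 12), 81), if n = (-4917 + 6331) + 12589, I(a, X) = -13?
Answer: 13998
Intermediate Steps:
J(D, W) = 5
n = 14003 (n = 1414 + 12589 = 14003)
n - J(I(1, 12), 81) = 14003 - 1*5 = 14003 - 5 = 13998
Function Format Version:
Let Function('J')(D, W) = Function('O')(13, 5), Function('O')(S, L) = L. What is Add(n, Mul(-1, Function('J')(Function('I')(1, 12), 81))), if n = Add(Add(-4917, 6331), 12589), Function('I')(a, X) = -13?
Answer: 13998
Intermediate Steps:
Function('J')(D, W) = 5
n = 14003 (n = Add(1414, 12589) = 14003)
Add(n, Mul(-1, Function('J')(Function('I')(1, 12), 81))) = Add(14003, Mul(-1, 5)) = Add(14003, -5) = 13998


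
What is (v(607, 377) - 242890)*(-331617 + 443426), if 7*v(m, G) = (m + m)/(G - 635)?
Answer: -24523098941093/903 ≈ -2.7157e+10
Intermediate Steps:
v(m, G) = 2*m/(7*(-635 + G)) (v(m, G) = ((m + m)/(G - 635))/7 = ((2*m)/(-635 + G))/7 = (2*m/(-635 + G))/7 = 2*m/(7*(-635 + G)))
(v(607, 377) - 242890)*(-331617 + 443426) = ((2/7)*607/(-635 + 377) - 242890)*(-331617 + 443426) = ((2/7)*607/(-258) - 242890)*111809 = ((2/7)*607*(-1/258) - 242890)*111809 = (-607/903 - 242890)*111809 = -219330277/903*111809 = -24523098941093/903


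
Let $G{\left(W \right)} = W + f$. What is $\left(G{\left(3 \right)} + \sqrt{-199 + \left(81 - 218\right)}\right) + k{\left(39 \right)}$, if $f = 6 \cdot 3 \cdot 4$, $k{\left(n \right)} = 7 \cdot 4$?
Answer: $103 + 4 i \sqrt{21} \approx 103.0 + 18.33 i$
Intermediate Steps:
$k{\left(n \right)} = 28$
$f = 72$ ($f = 18 \cdot 4 = 72$)
$G{\left(W \right)} = 72 + W$ ($G{\left(W \right)} = W + 72 = 72 + W$)
$\left(G{\left(3 \right)} + \sqrt{-199 + \left(81 - 218\right)}\right) + k{\left(39 \right)} = \left(\left(72 + 3\right) + \sqrt{-199 + \left(81 - 218\right)}\right) + 28 = \left(75 + \sqrt{-199 - 137}\right) + 28 = \left(75 + \sqrt{-336}\right) + 28 = \left(75 + 4 i \sqrt{21}\right) + 28 = 103 + 4 i \sqrt{21}$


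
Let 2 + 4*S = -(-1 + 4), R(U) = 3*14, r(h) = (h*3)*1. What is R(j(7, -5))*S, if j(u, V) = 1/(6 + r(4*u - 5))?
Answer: -105/2 ≈ -52.500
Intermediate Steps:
r(h) = 3*h (r(h) = (3*h)*1 = 3*h)
j(u, V) = 1/(-9 + 12*u) (j(u, V) = 1/(6 + 3*(4*u - 5)) = 1/(6 + 3*(-5 + 4*u)) = 1/(6 + (-15 + 12*u)) = 1/(-9 + 12*u))
R(U) = 42
S = -5/4 (S = -½ + (-(-1 + 4))/4 = -½ + (-1*3)/4 = -½ + (¼)*(-3) = -½ - ¾ = -5/4 ≈ -1.2500)
R(j(7, -5))*S = 42*(-5/4) = -105/2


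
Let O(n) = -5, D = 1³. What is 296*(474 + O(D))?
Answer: 138824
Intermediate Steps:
D = 1
296*(474 + O(D)) = 296*(474 - 5) = 296*469 = 138824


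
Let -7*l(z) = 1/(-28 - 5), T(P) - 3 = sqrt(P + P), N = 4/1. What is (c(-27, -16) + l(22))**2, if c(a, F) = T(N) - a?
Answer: 48465649/53361 + 27724*sqrt(2)/231 ≈ 1078.0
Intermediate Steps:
N = 4 (N = 4*1 = 4)
T(P) = 3 + sqrt(2)*sqrt(P) (T(P) = 3 + sqrt(P + P) = 3 + sqrt(2*P) = 3 + sqrt(2)*sqrt(P))
c(a, F) = 3 - a + 2*sqrt(2) (c(a, F) = (3 + sqrt(2)*sqrt(4)) - a = (3 + sqrt(2)*2) - a = (3 + 2*sqrt(2)) - a = 3 - a + 2*sqrt(2))
l(z) = 1/231 (l(z) = -1/(7*(-28 - 5)) = -1/7/(-33) = -1/7*(-1/33) = 1/231)
(c(-27, -16) + l(22))**2 = ((3 - 1*(-27) + 2*sqrt(2)) + 1/231)**2 = ((3 + 27 + 2*sqrt(2)) + 1/231)**2 = ((30 + 2*sqrt(2)) + 1/231)**2 = (6931/231 + 2*sqrt(2))**2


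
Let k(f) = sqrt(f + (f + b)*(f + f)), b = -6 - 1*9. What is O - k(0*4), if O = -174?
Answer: -174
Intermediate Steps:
b = -15 (b = -6 - 9 = -15)
k(f) = sqrt(f + 2*f*(-15 + f)) (k(f) = sqrt(f + (f - 15)*(f + f)) = sqrt(f + (-15 + f)*(2*f)) = sqrt(f + 2*f*(-15 + f)))
O - k(0*4) = -174 - sqrt((0*4)*(-29 + 2*(0*4))) = -174 - sqrt(0*(-29 + 2*0)) = -174 - sqrt(0*(-29 + 0)) = -174 - sqrt(0*(-29)) = -174 - sqrt(0) = -174 - 1*0 = -174 + 0 = -174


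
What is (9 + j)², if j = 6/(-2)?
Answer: 36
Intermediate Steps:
j = -3 (j = 6*(-½) = -3)
(9 + j)² = (9 - 3)² = 6² = 36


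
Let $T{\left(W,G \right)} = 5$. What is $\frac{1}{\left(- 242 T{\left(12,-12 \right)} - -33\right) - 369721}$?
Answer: $- \frac{1}{370898} \approx -2.6962 \cdot 10^{-6}$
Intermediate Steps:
$\frac{1}{\left(- 242 T{\left(12,-12 \right)} - -33\right) - 369721} = \frac{1}{\left(\left(-242\right) 5 - -33\right) - 369721} = \frac{1}{\left(-1210 + 33\right) - 369721} = \frac{1}{-1177 - 369721} = \frac{1}{-370898} = - \frac{1}{370898}$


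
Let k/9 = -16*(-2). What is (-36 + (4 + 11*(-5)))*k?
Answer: -25056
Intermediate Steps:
k = 288 (k = 9*(-16*(-2)) = 9*32 = 288)
(-36 + (4 + 11*(-5)))*k = (-36 + (4 + 11*(-5)))*288 = (-36 + (4 - 55))*288 = (-36 - 51)*288 = -87*288 = -25056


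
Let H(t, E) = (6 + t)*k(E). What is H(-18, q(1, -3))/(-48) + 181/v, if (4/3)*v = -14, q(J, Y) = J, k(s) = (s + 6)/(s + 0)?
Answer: -1301/84 ≈ -15.488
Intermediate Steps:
k(s) = (6 + s)/s
v = -21/2 (v = (¾)*(-14) = -21/2 ≈ -10.500)
H(t, E) = (6 + E)*(6 + t)/E (H(t, E) = (6 + t)*((6 + E)/E) = (6 + E)*(6 + t)/E)
H(-18, q(1, -3))/(-48) + 181/v = ((6 + 1)*(6 - 18)/1)/(-48) + 181/(-21/2) = (1*7*(-12))*(-1/48) + 181*(-2/21) = -84*(-1/48) - 362/21 = 7/4 - 362/21 = -1301/84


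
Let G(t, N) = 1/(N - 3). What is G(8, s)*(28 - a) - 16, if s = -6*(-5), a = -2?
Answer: -134/9 ≈ -14.889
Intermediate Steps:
s = 30
G(t, N) = 1/(-3 + N)
G(8, s)*(28 - a) - 16 = (28 - 1*(-2))/(-3 + 30) - 16 = (28 + 2)/27 - 16 = (1/27)*30 - 16 = 10/9 - 16 = -134/9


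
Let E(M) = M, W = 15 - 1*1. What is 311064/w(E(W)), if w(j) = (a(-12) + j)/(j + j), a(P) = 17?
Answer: 8709792/31 ≈ 2.8096e+5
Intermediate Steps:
W = 14 (W = 15 - 1 = 14)
w(j) = (17 + j)/(2*j) (w(j) = (17 + j)/(j + j) = (17 + j)/((2*j)) = (17 + j)*(1/(2*j)) = (17 + j)/(2*j))
311064/w(E(W)) = 311064/(((½)*(17 + 14)/14)) = 311064/(((½)*(1/14)*31)) = 311064/(31/28) = 311064*(28/31) = 8709792/31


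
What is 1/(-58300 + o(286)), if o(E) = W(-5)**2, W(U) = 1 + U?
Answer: -1/58284 ≈ -1.7157e-5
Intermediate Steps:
o(E) = 16 (o(E) = (1 - 5)**2 = (-4)**2 = 16)
1/(-58300 + o(286)) = 1/(-58300 + 16) = 1/(-58284) = -1/58284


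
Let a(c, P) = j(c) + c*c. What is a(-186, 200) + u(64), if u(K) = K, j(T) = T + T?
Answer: 34288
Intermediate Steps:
j(T) = 2*T
a(c, P) = c² + 2*c (a(c, P) = 2*c + c*c = 2*c + c² = c² + 2*c)
a(-186, 200) + u(64) = -186*(2 - 186) + 64 = -186*(-184) + 64 = 34224 + 64 = 34288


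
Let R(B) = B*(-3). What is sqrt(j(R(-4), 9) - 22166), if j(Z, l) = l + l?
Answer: 14*I*sqrt(113) ≈ 148.82*I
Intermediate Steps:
R(B) = -3*B
j(Z, l) = 2*l
sqrt(j(R(-4), 9) - 22166) = sqrt(2*9 - 22166) = sqrt(18 - 22166) = sqrt(-22148) = 14*I*sqrt(113)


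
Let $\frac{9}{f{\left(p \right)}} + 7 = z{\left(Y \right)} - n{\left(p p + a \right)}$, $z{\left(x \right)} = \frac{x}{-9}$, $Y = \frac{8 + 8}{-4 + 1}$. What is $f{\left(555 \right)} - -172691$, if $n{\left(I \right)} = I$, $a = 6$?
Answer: $\frac{1436272773667}{8317010} \approx 1.7269 \cdot 10^{5}$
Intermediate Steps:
$Y = - \frac{16}{3}$ ($Y = \frac{16}{-3} = 16 \left(- \frac{1}{3}\right) = - \frac{16}{3} \approx -5.3333$)
$z{\left(x \right)} = - \frac{x}{9}$ ($z{\left(x \right)} = x \left(- \frac{1}{9}\right) = - \frac{x}{9}$)
$f{\left(p \right)} = \frac{9}{- \frac{335}{27} - p^{2}}$ ($f{\left(p \right)} = \frac{9}{-7 - \left(\frac{146}{27} + p p\right)} = \frac{9}{-7 - \left(\frac{146}{27} + p^{2}\right)} = \frac{9}{- \frac{335}{27} - p^{2}}$)
$f{\left(555 \right)} - -172691 = - \frac{243}{335 + 27 \cdot 555^{2}} - -172691 = - \frac{243}{335 + 27 \cdot 308025} + 172691 = - \frac{243}{335 + 8316675} + 172691 = - \frac{243}{8317010} + 172691 = \frac{1436272773667}{8317010}$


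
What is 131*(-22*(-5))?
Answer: 14410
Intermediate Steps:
131*(-22*(-5)) = 131*110 = 14410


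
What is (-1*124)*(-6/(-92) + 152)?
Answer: -433690/23 ≈ -18856.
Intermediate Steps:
(-1*124)*(-6/(-92) + 152) = -124*(-6*(-1/92) + 152) = -124*(3/46 + 152) = -124*6995/46 = -433690/23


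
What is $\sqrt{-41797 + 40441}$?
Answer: $2 i \sqrt{339} \approx 36.824 i$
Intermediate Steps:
$\sqrt{-41797 + 40441} = \sqrt{-1356} = 2 i \sqrt{339}$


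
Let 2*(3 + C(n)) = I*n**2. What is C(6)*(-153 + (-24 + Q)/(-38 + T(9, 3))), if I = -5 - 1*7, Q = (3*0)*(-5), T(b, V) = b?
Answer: 966447/29 ≈ 33326.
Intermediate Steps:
Q = 0 (Q = 0*(-5) = 0)
I = -12 (I = -5 - 7 = -12)
C(n) = -3 - 6*n**2 (C(n) = -3 + (-12*n**2)/2 = -3 - 6*n**2)
C(6)*(-153 + (-24 + Q)/(-38 + T(9, 3))) = (-3 - 6*6**2)*(-153 + (-24 + 0)/(-38 + 9)) = (-3 - 6*36)*(-153 - 24/(-29)) = (-3 - 216)*(-153 - 24*(-1/29)) = -219*(-153 + 24/29) = -219*(-4413/29) = 966447/29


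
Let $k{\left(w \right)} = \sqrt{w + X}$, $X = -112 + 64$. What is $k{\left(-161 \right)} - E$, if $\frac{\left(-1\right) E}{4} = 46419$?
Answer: $185676 + i \sqrt{209} \approx 1.8568 \cdot 10^{5} + 14.457 i$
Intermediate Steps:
$E = -185676$ ($E = \left(-4\right) 46419 = -185676$)
$X = -48$
$k{\left(w \right)} = \sqrt{-48 + w}$ ($k{\left(w \right)} = \sqrt{w - 48} = \sqrt{-48 + w}$)
$k{\left(-161 \right)} - E = \sqrt{-48 - 161} - -185676 = \sqrt{-209} + 185676 = i \sqrt{209} + 185676 = 185676 + i \sqrt{209}$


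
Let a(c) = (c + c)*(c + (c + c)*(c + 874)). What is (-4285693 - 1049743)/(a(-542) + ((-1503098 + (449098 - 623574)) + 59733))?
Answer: -5335436/389088279 ≈ -0.013713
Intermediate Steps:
a(c) = 2*c*(c + 2*c*(874 + c)) (a(c) = (2*c)*(c + (2*c)*(874 + c)) = (2*c)*(c + 2*c*(874 + c)) = 2*c*(c + 2*c*(874 + c)))
(-4285693 - 1049743)/(a(-542) + ((-1503098 + (449098 - 623574)) + 59733)) = (-4285693 - 1049743)/((-542)**2*(3498 + 4*(-542)) + ((-1503098 + (449098 - 623574)) + 59733)) = -5335436/(293764*(3498 - 2168) + ((-1503098 - 174476) + 59733)) = -5335436/(293764*1330 + (-1677574 + 59733)) = -5335436/(390706120 - 1617841) = -5335436/389088279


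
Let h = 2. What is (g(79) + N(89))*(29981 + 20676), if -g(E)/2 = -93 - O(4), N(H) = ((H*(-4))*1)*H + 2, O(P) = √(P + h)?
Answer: -1595492872 + 101314*√6 ≈ -1.5952e+9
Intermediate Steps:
O(P) = √(2 + P) (O(P) = √(P + 2) = √(2 + P))
N(H) = 2 - 4*H² (N(H) = (-4*H*1)*H + 2 = (-4*H)*H + 2 = -4*H² + 2 = 2 - 4*H²)
g(E) = 186 + 2*√6 (g(E) = -2*(-93 - √(2 + 4)) = -2*(-93 - √6) = 186 + 2*√6)
(g(79) + N(89))*(29981 + 20676) = ((186 + 2*√6) + (2 - 4*89²))*(29981 + 20676) = ((186 + 2*√6) + (2 - 4*7921))*50657 = ((186 + 2*√6) + (2 - 31684))*50657 = ((186 + 2*√6) - 31682)*50657 = (-31496 + 2*√6)*50657 = -1595492872 + 101314*√6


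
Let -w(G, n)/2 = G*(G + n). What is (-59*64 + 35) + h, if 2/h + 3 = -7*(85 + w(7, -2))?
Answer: -202015/54 ≈ -3741.0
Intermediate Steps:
w(G, n) = -2*G*(G + n)
h = -1/54 (h = 2/(-3 - 7*(85 - 2*7*(7 - 2))) = 2/(-3 - 7*(85 - 2*7*5)) = 2/(-3 - 7*(85 - 70)) = 2/(-3 - 7*15) = 2/(-3 - 105) = 2/(-108) = 2*(-1/108) = -1/54 ≈ -0.018519)
(-59*64 + 35) + h = (-59*64 + 35) - 1/54 = (-3776 + 35) - 1/54 = -3741 - 1/54 = -202015/54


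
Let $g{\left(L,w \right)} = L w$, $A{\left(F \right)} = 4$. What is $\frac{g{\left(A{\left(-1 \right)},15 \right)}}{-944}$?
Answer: $- \frac{15}{236} \approx -0.063559$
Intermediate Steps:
$\frac{g{\left(A{\left(-1 \right)},15 \right)}}{-944} = \frac{4 \cdot 15}{-944} = 60 \left(- \frac{1}{944}\right) = - \frac{15}{236}$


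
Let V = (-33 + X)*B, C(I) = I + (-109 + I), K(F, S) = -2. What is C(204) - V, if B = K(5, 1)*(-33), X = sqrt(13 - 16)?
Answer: 2477 - 66*I*sqrt(3) ≈ 2477.0 - 114.32*I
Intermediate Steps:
X = I*sqrt(3) (X = sqrt(-3) = I*sqrt(3) ≈ 1.732*I)
C(I) = -109 + 2*I
B = 66 (B = -2*(-33) = 66)
V = -2178 + 66*I*sqrt(3) (V = (-33 + I*sqrt(3))*66 = -2178 + 66*I*sqrt(3) ≈ -2178.0 + 114.32*I)
C(204) - V = (-109 + 2*204) - (-2178 + 66*I*sqrt(3)) = (-109 + 408) + (2178 - 66*I*sqrt(3)) = 299 + (2178 - 66*I*sqrt(3)) = 2477 - 66*I*sqrt(3)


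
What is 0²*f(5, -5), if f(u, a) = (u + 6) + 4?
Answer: 0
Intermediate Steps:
f(u, a) = 10 + u (f(u, a) = (6 + u) + 4 = 10 + u)
0²*f(5, -5) = 0²*(10 + 5) = 0*15 = 0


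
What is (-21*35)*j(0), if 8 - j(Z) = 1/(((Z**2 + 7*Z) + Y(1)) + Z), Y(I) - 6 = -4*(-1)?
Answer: -11613/2 ≈ -5806.5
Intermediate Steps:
Y(I) = 10 (Y(I) = 6 - 4*(-1) = 6 + 4 = 10)
j(Z) = 8 - 1/(10 + Z**2 + 8*Z) (j(Z) = 8 - 1/(((Z**2 + 7*Z) + 10) + Z) = 8 - 1/((10 + Z**2 + 7*Z) + Z) = 8 - 1/(10 + Z**2 + 8*Z))
(-21*35)*j(0) = (-21*35)*((79 + 8*0**2 + 64*0)/(10 + 0**2 + 8*0)) = -735*(79 + 8*0 + 0)/(10 + 0 + 0) = -735*(79 + 0 + 0)/10 = -147*79/2 = -735*79/10 = -11613/2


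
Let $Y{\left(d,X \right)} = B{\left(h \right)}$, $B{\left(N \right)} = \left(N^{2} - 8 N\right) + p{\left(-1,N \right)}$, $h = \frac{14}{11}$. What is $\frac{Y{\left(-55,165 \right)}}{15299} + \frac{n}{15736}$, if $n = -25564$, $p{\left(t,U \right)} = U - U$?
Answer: $- \frac{1690708659}{1040362598} \approx -1.6251$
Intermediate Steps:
$p{\left(t,U \right)} = 0$
$h = \frac{14}{11}$ ($h = 14 \cdot \frac{1}{11} = \frac{14}{11} \approx 1.2727$)
$B{\left(N \right)} = N^{2} - 8 N$ ($B{\left(N \right)} = \left(N^{2} - 8 N\right) + 0 = N^{2} - 8 N$)
$Y{\left(d,X \right)} = - \frac{1036}{121}$ ($Y{\left(d,X \right)} = \frac{14 \left(-8 + \frac{14}{11}\right)}{11} = \frac{14}{11} \left(- \frac{74}{11}\right) = - \frac{1036}{121}$)
$\frac{Y{\left(-55,165 \right)}}{15299} + \frac{n}{15736} = - \frac{1036}{121 \cdot 15299} - \frac{25564}{15736} = \left(- \frac{1036}{121}\right) \frac{1}{15299} - \frac{913}{562} = - \frac{1036}{1851179} - \frac{913}{562} = - \frac{1690708659}{1040362598}$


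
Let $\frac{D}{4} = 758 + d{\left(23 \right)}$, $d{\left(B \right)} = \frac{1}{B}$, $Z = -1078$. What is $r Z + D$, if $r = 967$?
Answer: $- \frac{23906058}{23} \approx -1.0394 \cdot 10^{6}$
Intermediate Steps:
$D = \frac{69740}{23}$ ($D = 4 \left(758 + \frac{1}{23}\right) = 4 \cdot \frac{17435}{23} = \frac{69740}{23} \approx 3032.2$)
$r Z + D = 967 \left(-1078\right) + \frac{69740}{23} = -1042426 + \frac{69740}{23} = - \frac{23906058}{23}$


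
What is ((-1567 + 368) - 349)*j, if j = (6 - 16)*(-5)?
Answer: -77400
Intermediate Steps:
j = 50 (j = -10*(-5) = 50)
((-1567 + 368) - 349)*j = ((-1567 + 368) - 349)*50 = (-1199 - 349)*50 = -1548*50 = -77400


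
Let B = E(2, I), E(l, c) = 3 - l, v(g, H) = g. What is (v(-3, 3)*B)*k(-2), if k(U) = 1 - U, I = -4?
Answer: -9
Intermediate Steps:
B = 1 (B = 3 - 1*2 = 3 - 2 = 1)
(v(-3, 3)*B)*k(-2) = (-3*1)*(1 - 1*(-2)) = -3*(1 + 2) = -3*3 = -9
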